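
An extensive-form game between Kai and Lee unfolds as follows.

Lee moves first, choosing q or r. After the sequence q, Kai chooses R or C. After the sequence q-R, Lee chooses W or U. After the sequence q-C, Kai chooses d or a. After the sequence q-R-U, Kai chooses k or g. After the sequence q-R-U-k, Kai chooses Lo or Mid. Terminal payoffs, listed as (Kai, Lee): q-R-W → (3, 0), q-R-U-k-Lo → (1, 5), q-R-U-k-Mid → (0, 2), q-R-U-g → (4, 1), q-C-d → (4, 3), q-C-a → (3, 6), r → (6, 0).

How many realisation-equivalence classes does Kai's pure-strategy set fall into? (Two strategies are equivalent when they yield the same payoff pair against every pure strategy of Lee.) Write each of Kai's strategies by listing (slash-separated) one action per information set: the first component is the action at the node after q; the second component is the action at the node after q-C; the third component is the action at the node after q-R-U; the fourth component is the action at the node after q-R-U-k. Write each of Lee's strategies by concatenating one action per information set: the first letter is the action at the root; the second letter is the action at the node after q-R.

5

Kai has 16 pure strategies: R/d/k/Lo, R/d/k/Mid, R/d/g/Lo, R/d/g/Mid, R/a/k/Lo, R/a/k/Mid, R/a/g/Lo, R/a/g/Mid, C/d/k/Lo, C/d/k/Mid, C/d/g/Lo, C/d/g/Mid, C/a/k/Lo, C/a/k/Mid, C/a/g/Lo, C/a/g/Mid. Columns: qW, qU, rW, rU.
{R/d/k/Lo, R/a/k/Lo} → row (3,0) (1,5) (6,0) (6,0)
{R/d/k/Mid, R/a/k/Mid} → row (3,0) (0,2) (6,0) (6,0)
{R/d/g/Lo, R/d/g/Mid, R/a/g/Lo, R/a/g/Mid} → row (3,0) (4,1) (6,0) (6,0)
{C/d/k/Lo, C/d/k/Mid, C/d/g/Lo, C/d/g/Mid} → row (4,3) (4,3) (6,0) (6,0)
{C/a/k/Lo, C/a/k/Mid, C/a/g/Lo, C/a/g/Mid} → row (3,6) (3,6) (6,0) (6,0)
That's 5 distinct rows out of 16 strategies.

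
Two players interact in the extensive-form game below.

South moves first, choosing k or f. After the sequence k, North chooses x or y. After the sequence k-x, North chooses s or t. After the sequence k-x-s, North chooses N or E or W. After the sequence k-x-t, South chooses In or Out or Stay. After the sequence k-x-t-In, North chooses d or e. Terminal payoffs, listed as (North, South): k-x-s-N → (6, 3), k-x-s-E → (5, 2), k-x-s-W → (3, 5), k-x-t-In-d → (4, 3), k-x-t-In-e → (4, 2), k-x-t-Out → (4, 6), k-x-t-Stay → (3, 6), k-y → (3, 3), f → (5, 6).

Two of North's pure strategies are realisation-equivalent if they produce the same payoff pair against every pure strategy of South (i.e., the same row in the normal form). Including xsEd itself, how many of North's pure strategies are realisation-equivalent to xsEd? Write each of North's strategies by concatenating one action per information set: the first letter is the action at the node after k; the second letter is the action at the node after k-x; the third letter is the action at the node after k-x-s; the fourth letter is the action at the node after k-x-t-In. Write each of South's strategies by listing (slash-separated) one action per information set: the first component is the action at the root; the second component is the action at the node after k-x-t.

Row for xsEd (columns k/In, k/Out, k/Stay, f/In, f/Out, f/Stay): (5,2) (5,2) (5,2) (5,6) (5,6) (5,6).
Under xsEd, North's choice at the node after k-x-t-In can never be reached regardless of what South does, so varying those choices leaves every outcome unchanged.
Holding the reachable choices fixed and varying the unreachable one freely already gives 2 equivalent strategies.
No other strategy reproduces this row, so those 2 are the full class: xsEd, xsEe.

2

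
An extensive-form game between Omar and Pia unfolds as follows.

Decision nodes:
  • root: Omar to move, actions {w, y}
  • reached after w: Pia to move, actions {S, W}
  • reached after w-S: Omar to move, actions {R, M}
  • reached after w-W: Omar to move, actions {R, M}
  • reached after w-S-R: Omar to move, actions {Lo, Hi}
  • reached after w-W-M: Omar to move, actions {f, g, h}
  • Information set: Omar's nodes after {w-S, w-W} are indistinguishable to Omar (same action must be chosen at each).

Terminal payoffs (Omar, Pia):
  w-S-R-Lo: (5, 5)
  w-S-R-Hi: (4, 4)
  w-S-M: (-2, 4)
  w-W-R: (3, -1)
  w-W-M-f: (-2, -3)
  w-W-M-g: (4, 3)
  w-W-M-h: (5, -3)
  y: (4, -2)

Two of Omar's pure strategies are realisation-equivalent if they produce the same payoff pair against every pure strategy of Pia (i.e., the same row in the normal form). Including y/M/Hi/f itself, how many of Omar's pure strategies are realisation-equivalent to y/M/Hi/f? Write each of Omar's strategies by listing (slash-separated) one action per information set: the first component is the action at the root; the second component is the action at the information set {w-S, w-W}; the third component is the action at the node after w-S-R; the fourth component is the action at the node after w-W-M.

Row for y/M/Hi/f (columns S, W): (4,-2) (4,-2).
Under y/M/Hi/f, Omar's choice at the information set {w-S, w-W} and at the node after w-S-R and at the node after w-W-M can never be reached regardless of what Pia does, so varying those choices leaves every outcome unchanged.
Holding the reachable choices fixed and varying the unreachable ones freely already gives 2 × 2 × 3 = 12 equivalent strategies.
No other strategy reproduces this row, so those 12 are the full class: y/R/Lo/f, y/R/Lo/g, y/R/Lo/h, y/R/Hi/f, y/R/Hi/g, y/R/Hi/h, y/M/Lo/f, y/M/Lo/g, y/M/Lo/h, y/M/Hi/f, y/M/Hi/g, y/M/Hi/h.

12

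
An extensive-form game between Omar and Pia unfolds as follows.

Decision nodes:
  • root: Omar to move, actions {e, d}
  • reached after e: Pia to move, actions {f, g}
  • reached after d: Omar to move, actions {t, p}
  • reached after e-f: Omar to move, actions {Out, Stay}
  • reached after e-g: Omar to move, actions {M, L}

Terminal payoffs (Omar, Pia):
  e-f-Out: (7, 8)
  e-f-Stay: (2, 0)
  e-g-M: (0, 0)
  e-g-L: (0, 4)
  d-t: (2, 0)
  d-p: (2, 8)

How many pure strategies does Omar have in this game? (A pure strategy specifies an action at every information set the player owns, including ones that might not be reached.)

16

Omar owns the root with actions {e, d} — two choices.
Omar owns the node after d with actions {t, p} — two choices.
Omar owns the node after e-f with actions {Out, Stay} — two choices.
Omar owns the node after e-g with actions {M, L} — two choices.
A pure strategy fixes one action at each information set independently, so the count is the product 2 × 2 × 2 × 2 = 16.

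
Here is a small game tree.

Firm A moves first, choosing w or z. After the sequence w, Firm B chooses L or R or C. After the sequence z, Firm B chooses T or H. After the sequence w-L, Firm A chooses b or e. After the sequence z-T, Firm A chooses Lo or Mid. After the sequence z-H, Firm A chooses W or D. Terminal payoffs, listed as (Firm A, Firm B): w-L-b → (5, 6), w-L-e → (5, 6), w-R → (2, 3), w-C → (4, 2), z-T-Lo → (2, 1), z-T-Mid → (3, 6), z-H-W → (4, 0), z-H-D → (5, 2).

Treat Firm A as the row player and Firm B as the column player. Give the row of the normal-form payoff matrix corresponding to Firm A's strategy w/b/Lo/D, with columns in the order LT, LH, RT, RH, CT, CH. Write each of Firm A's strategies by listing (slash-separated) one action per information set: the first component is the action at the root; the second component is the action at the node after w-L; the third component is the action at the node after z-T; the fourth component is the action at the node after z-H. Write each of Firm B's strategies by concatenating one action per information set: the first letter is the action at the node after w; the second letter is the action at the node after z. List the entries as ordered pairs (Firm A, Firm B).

vs LT: Firm A plays w → Firm B plays L at [w] → Firm A plays b at [w-L] → (5, 6)
vs LH: Firm A plays w → Firm B plays L at [w] → Firm A plays b at [w-L] → (5, 6)
vs RT: Firm A plays w → Firm B plays R at [w] → (2, 3)
vs RH: Firm A plays w → Firm B plays R at [w] → (2, 3)
vs CT: Firm A plays w → Firm B plays C at [w] → (4, 2)
vs CH: Firm A plays w → Firm B plays C at [w] → (4, 2)

(5,6) (5,6) (2,3) (2,3) (4,2) (4,2)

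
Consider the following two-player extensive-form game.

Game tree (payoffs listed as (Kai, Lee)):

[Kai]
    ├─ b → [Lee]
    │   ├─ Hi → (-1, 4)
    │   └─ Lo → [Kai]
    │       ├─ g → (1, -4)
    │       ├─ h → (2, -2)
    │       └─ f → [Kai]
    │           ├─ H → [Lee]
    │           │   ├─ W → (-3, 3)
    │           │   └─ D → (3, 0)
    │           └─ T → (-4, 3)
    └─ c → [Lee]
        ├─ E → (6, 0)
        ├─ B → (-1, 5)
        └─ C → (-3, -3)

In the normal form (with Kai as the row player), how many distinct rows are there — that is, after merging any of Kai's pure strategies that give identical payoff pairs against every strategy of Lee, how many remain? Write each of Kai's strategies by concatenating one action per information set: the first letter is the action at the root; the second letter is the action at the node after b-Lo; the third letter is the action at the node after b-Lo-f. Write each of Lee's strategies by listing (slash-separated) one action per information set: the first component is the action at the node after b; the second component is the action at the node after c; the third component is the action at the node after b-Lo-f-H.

Kai has 12 pure strategies: bgH, bgT, bhH, bhT, bfH, bfT, cgH, cgT, chH, chT, cfH, cfT. Columns: Hi/E/W, Hi/E/D, Hi/B/W, Hi/B/D, Hi/C/W, Hi/C/D, Lo/E/W, Lo/E/D, Lo/B/W, Lo/B/D, Lo/C/W, Lo/C/D.
{bgH, bgT} → row (-1,4) (-1,4) (-1,4) (-1,4) (-1,4) (-1,4) (1,-4) (1,-4) (1,-4) (1,-4) (1,-4) (1,-4)
{bhH, bhT} → row (-1,4) (-1,4) (-1,4) (-1,4) (-1,4) (-1,4) (2,-2) (2,-2) (2,-2) (2,-2) (2,-2) (2,-2)
{bfH} → row (-1,4) (-1,4) (-1,4) (-1,4) (-1,4) (-1,4) (-3,3) (3,0) (-3,3) (3,0) (-3,3) (3,0)
{bfT} → row (-1,4) (-1,4) (-1,4) (-1,4) (-1,4) (-1,4) (-4,3) (-4,3) (-4,3) (-4,3) (-4,3) (-4,3)
{cgH, cgT, chH, chT, cfH, cfT} → row (6,0) (6,0) (-1,5) (-1,5) (-3,-3) (-3,-3) (6,0) (6,0) (-1,5) (-1,5) (-3,-3) (-3,-3)
That's 5 distinct rows out of 12 strategies.

5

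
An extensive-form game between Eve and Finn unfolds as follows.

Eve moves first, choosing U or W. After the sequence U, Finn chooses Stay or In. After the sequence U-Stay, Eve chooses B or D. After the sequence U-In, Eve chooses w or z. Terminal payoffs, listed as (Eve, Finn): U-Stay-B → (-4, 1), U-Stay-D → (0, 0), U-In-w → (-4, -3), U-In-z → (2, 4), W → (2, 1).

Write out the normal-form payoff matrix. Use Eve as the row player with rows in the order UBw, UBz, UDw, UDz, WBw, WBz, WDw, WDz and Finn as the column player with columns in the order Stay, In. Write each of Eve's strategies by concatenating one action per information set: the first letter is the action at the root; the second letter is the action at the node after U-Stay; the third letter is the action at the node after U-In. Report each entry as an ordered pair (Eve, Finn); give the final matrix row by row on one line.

UBw: (-4,1) (-4,-3) | UBz: (-4,1) (2,4) | UDw: (0,0) (-4,-3) | UDz: (0,0) (2,4) | WBw: (2,1) (2,1) | WBz: (2,1) (2,1) | WDw: (2,1) (2,1) | WDz: (2,1) (2,1)

         Stay       In
 UBw   (-4,1)  (-4,-3)
 UBz   (-4,1)    (2,4)
 UDw    (0,0)  (-4,-3)
 UDz    (0,0)    (2,4)
 WBw    (2,1)    (2,1)
 WBz    (2,1)    (2,1)
 WDw    (2,1)    (2,1)
 WDz    (2,1)    (2,1)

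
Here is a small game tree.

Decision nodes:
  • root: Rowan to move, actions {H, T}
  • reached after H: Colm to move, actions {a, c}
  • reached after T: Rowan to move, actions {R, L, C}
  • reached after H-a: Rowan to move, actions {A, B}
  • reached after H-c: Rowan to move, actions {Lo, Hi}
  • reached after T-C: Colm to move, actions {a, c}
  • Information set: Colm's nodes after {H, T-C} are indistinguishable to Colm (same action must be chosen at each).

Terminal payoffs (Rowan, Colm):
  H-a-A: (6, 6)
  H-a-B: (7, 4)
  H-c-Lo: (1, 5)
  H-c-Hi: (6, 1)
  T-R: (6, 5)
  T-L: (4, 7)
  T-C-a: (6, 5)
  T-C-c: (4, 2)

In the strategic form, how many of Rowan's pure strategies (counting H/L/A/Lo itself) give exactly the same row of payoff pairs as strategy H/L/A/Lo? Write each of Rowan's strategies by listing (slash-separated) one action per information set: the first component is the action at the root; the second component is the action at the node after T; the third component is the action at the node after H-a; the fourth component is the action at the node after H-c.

Row for H/L/A/Lo (columns a, c): (6,6) (1,5).
Under H/L/A/Lo, Rowan's choice at the node after T can never be reached regardless of what Colm does, so varying those choices leaves every outcome unchanged.
Holding the reachable choices fixed and varying the unreachable one freely already gives 3 equivalent strategies.
No other strategy reproduces this row, so those 3 are the full class: H/R/A/Lo, H/L/A/Lo, H/C/A/Lo.

3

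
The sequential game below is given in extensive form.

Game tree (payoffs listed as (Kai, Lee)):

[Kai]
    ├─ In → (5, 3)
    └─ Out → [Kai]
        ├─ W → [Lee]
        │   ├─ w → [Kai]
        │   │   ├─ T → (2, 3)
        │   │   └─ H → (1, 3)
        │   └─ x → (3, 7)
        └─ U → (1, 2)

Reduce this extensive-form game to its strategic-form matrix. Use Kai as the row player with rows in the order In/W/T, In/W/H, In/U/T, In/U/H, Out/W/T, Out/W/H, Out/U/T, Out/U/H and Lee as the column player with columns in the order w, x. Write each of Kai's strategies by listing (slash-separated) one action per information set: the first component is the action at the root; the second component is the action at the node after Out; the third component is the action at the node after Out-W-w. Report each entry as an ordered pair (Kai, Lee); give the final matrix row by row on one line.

               w        x
 In/W/T    (5,3)    (5,3)
 In/W/H    (5,3)    (5,3)
 In/U/T    (5,3)    (5,3)
 In/U/H    (5,3)    (5,3)
Out/W/T    (2,3)    (3,7)
Out/W/H    (1,3)    (3,7)
Out/U/T    (1,2)    (1,2)
Out/U/H    (1,2)    (1,2)

In/W/T: (5,3) (5,3) | In/W/H: (5,3) (5,3) | In/U/T: (5,3) (5,3) | In/U/H: (5,3) (5,3) | Out/W/T: (2,3) (3,7) | Out/W/H: (1,3) (3,7) | Out/U/T: (1,2) (1,2) | Out/U/H: (1,2) (1,2)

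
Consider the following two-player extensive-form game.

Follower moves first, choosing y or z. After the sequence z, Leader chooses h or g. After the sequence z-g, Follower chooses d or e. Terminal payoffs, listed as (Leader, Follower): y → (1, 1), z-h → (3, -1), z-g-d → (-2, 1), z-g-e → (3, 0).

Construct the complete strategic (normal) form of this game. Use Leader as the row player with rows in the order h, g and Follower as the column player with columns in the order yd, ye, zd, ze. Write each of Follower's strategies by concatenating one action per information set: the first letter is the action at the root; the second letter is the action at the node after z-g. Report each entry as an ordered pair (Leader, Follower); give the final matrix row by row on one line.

           yd       ye       zd       ze
   h    (1,1)    (1,1)   (3,-1)   (3,-1)
   g    (1,1)    (1,1)   (-2,1)    (3,0)

h: (1,1) (1,1) (3,-1) (3,-1) | g: (1,1) (1,1) (-2,1) (3,0)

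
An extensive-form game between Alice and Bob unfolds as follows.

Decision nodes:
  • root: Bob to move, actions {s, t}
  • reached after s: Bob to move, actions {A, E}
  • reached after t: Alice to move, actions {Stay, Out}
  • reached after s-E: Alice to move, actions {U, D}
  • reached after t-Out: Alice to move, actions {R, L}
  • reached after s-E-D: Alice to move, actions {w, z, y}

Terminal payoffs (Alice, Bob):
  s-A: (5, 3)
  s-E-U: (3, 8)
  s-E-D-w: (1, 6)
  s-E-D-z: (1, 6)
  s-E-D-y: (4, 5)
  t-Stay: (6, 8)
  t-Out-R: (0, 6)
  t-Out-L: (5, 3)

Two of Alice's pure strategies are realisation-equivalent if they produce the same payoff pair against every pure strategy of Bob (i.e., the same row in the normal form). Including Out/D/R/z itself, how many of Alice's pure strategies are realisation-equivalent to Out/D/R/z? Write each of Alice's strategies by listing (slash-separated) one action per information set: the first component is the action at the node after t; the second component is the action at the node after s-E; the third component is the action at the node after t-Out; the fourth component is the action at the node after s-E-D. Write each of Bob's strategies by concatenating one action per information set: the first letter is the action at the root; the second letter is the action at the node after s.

Row for Out/D/R/z (columns sA, sE, tA, tE): (5,3) (1,6) (0,6) (0,6).
Every one of Alice's information sets is on the play path for some reply by Bob when Alice follows Out/D/R/z.
Even so, Out/D/R/w happens to produce the same payoff in every column — so 2 strategies share this row.

2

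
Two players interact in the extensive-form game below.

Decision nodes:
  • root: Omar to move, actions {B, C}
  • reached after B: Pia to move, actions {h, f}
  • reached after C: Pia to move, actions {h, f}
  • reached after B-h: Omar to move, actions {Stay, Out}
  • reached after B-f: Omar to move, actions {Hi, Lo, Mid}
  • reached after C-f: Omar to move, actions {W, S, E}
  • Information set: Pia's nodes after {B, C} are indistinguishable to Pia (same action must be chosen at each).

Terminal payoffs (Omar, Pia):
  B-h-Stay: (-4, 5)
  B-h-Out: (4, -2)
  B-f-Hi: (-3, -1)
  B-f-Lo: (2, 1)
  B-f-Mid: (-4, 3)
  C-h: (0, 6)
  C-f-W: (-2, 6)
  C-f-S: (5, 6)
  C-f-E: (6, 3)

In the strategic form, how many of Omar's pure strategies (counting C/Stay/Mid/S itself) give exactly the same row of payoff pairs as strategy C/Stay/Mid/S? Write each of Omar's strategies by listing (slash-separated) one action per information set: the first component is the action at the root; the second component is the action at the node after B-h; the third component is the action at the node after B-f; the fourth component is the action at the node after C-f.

6

Row for C/Stay/Mid/S (columns h, f): (0,6) (5,6).
Under C/Stay/Mid/S, Omar's choice at the node after B-h and at the node after B-f can never be reached regardless of what Pia does, so varying those choices leaves every outcome unchanged.
Holding the reachable choices fixed and varying the unreachable ones freely already gives 2 × 3 = 6 equivalent strategies.
No other strategy reproduces this row, so those 6 are the full class: C/Stay/Hi/S, C/Stay/Lo/S, C/Stay/Mid/S, C/Out/Hi/S, C/Out/Lo/S, C/Out/Mid/S.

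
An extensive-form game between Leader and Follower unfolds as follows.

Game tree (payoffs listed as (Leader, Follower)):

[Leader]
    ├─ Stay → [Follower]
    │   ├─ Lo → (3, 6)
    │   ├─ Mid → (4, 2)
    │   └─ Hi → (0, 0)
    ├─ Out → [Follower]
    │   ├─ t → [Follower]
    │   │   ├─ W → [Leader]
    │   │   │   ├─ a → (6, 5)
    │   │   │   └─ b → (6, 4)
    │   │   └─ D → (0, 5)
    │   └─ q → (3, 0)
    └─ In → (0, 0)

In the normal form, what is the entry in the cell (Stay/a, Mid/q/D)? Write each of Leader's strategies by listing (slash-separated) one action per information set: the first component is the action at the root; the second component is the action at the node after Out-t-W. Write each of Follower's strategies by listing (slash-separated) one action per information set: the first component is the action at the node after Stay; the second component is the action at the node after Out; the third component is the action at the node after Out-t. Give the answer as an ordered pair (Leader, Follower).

(4, 2)

Trace the play path from the root:
  Leader plays Stay
  Follower plays Mid at [Stay]
→ terminal payoff (4, 2).
(Leader's choice at the node after Out-t-W is never reached on this path, so it doesn't affect the outcome.)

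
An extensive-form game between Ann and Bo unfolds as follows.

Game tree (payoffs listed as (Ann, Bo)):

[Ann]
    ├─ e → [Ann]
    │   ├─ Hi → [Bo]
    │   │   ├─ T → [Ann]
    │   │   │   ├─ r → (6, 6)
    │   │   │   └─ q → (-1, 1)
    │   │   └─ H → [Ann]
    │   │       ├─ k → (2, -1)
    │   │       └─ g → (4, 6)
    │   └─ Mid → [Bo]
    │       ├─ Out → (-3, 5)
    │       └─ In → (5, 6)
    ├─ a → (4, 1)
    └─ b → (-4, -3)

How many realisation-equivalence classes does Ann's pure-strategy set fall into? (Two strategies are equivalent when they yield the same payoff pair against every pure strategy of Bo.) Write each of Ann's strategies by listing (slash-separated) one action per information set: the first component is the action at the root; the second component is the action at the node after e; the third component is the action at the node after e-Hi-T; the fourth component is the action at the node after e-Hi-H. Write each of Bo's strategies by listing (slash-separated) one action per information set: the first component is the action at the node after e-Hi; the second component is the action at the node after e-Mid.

7

Ann has 24 pure strategies: e/Hi/r/k, e/Hi/r/g, e/Hi/q/k, e/Hi/q/g, e/Mid/r/k, e/Mid/r/g, e/Mid/q/k, e/Mid/q/g, a/Hi/r/k, a/Hi/r/g, a/Hi/q/k, a/Hi/q/g, a/Mid/r/k, a/Mid/r/g, a/Mid/q/k, a/Mid/q/g, b/Hi/r/k, b/Hi/r/g, b/Hi/q/k, b/Hi/q/g, b/Mid/r/k, b/Mid/r/g, b/Mid/q/k, b/Mid/q/g. Columns: T/Out, T/In, H/Out, H/In.
{e/Hi/r/k} → row (6,6) (6,6) (2,-1) (2,-1)
{e/Hi/r/g} → row (6,6) (6,6) (4,6) (4,6)
{e/Hi/q/k} → row (-1,1) (-1,1) (2,-1) (2,-1)
{e/Hi/q/g} → row (-1,1) (-1,1) (4,6) (4,6)
{e/Mid/r/k, e/Mid/r/g, e/Mid/q/k, e/Mid/q/g} → row (-3,5) (5,6) (-3,5) (5,6)
{a/Hi/r/k, a/Hi/r/g, a/Hi/q/k, a/Hi/q/g, a/Mid/r/k, a/Mid/r/g, a/Mid/q/k, a/Mid/q/g} → row (4,1) (4,1) (4,1) (4,1)
{b/Hi/r/k, b/Hi/r/g, b/Hi/q/k, b/Hi/q/g, b/Mid/r/k, b/Mid/r/g, b/Mid/q/k, b/Mid/q/g} → row (-4,-3) (-4,-3) (-4,-3) (-4,-3)
That's 7 distinct rows out of 24 strategies.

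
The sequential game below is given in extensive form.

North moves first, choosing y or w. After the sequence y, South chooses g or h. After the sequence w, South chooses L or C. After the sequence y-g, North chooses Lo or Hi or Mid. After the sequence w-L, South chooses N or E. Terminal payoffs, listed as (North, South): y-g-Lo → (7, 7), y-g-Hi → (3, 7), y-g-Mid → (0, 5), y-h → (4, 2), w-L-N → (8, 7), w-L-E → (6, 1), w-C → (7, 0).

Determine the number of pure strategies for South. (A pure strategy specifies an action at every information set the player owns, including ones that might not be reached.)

South owns the node after y with actions {g, h} — two choices.
South owns the node after w with actions {L, C} — two choices.
South owns the node after w-L with actions {N, E} — two choices.
A pure strategy fixes one action at each information set independently, so the count is the product 2 × 2 × 2 = 8.
(For reference, North has 6 pure strategies, giving a 8×6 normal-form matrix.)

8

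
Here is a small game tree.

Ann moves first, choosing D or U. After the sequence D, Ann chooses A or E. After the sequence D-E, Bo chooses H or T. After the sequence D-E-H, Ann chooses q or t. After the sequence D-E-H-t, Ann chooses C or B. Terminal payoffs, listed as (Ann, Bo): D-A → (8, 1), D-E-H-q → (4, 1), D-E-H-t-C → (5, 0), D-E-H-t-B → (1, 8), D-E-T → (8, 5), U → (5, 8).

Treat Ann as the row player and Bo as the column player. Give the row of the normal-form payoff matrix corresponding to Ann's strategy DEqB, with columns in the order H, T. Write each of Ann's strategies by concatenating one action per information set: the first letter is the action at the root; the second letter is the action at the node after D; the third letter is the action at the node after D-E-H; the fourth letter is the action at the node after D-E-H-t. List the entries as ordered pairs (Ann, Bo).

vs H: Ann plays D → Ann plays E at [D] → Bo plays H at [D-E] → Ann plays q at [D-E-H] → (4, 1)
vs T: Ann plays D → Ann plays E at [D] → Bo plays T at [D-E] → (8, 5)

(4,1) (8,5)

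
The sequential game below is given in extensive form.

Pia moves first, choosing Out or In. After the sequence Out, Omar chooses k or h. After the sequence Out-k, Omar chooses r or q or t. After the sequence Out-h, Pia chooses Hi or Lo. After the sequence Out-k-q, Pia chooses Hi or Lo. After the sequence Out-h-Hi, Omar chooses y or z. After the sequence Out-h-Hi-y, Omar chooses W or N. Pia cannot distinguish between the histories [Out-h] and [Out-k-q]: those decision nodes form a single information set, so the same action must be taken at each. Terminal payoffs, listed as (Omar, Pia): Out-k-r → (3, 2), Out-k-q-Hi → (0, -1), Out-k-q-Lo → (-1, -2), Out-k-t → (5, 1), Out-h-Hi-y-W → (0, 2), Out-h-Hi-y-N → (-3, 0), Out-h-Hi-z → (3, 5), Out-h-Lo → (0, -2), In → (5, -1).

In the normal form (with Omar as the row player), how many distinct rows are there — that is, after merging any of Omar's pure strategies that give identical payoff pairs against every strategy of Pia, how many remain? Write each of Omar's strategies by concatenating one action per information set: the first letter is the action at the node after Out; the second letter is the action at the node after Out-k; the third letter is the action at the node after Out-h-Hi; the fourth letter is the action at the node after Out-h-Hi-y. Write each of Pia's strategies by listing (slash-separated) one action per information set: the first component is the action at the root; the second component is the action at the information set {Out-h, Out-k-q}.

Omar has 24 pure strategies: kryW, kryN, krzW, krzN, kqyW, kqyN, kqzW, kqzN, ktyW, ktyN, ktzW, ktzN, hryW, hryN, hrzW, hrzN, hqyW, hqyN, hqzW, hqzN, htyW, htyN, htzW, htzN. Columns: Out/Hi, Out/Lo, In/Hi, In/Lo.
{kryW, kryN, krzW, krzN} → row (3,2) (3,2) (5,-1) (5,-1)
{kqyW, kqyN, kqzW, kqzN} → row (0,-1) (-1,-2) (5,-1) (5,-1)
{ktyW, ktyN, ktzW, ktzN} → row (5,1) (5,1) (5,-1) (5,-1)
{hryW, hqyW, htyW} → row (0,2) (0,-2) (5,-1) (5,-1)
{hryN, hqyN, htyN} → row (-3,0) (0,-2) (5,-1) (5,-1)
{hrzW, hrzN, hqzW, hqzN, htzW, htzN} → row (3,5) (0,-2) (5,-1) (5,-1)
That's 6 distinct rows out of 24 strategies.

6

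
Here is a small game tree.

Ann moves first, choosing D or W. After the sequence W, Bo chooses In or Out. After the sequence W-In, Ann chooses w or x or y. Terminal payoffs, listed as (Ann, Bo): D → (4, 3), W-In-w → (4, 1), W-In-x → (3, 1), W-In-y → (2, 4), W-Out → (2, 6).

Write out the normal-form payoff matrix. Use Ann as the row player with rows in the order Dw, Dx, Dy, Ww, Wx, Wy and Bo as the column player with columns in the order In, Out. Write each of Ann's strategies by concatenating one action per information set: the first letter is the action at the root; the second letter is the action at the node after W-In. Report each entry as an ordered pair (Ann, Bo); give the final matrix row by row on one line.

Row Dw: In→(4,3), Out→(4,3)
Row Dx: In→(4,3), Out→(4,3)
Row Dy: In→(4,3), Out→(4,3)
Row Ww: In→(4,1), Out→(2,6)
Row Wx: In→(3,1), Out→(2,6)
Row Wy: In→(2,4), Out→(2,6)

Dw: (4,3) (4,3) | Dx: (4,3) (4,3) | Dy: (4,3) (4,3) | Ww: (4,1) (2,6) | Wx: (3,1) (2,6) | Wy: (2,4) (2,6)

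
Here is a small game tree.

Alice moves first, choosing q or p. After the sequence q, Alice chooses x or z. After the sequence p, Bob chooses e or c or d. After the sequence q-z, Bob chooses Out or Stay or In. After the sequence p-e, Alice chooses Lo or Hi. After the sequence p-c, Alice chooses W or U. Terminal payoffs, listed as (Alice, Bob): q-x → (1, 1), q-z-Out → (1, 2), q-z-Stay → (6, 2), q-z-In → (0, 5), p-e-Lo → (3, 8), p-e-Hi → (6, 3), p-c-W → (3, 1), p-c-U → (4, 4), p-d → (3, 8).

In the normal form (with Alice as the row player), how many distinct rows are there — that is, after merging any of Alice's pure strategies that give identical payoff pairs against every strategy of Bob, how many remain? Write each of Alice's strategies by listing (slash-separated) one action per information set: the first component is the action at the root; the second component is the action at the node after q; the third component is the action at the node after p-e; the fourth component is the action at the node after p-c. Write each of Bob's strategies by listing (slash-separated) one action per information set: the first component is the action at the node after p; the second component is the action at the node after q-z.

Alice has 16 pure strategies: q/x/Lo/W, q/x/Lo/U, q/x/Hi/W, q/x/Hi/U, q/z/Lo/W, q/z/Lo/U, q/z/Hi/W, q/z/Hi/U, p/x/Lo/W, p/x/Lo/U, p/x/Hi/W, p/x/Hi/U, p/z/Lo/W, p/z/Lo/U, p/z/Hi/W, p/z/Hi/U. Columns: e/Out, e/Stay, e/In, c/Out, c/Stay, c/In, d/Out, d/Stay, d/In.
{q/x/Lo/W, q/x/Lo/U, q/x/Hi/W, q/x/Hi/U} → row (1,1) (1,1) (1,1) (1,1) (1,1) (1,1) (1,1) (1,1) (1,1)
{q/z/Lo/W, q/z/Lo/U, q/z/Hi/W, q/z/Hi/U} → row (1,2) (6,2) (0,5) (1,2) (6,2) (0,5) (1,2) (6,2) (0,5)
{p/x/Lo/W, p/z/Lo/W} → row (3,8) (3,8) (3,8) (3,1) (3,1) (3,1) (3,8) (3,8) (3,8)
{p/x/Lo/U, p/z/Lo/U} → row (3,8) (3,8) (3,8) (4,4) (4,4) (4,4) (3,8) (3,8) (3,8)
{p/x/Hi/W, p/z/Hi/W} → row (6,3) (6,3) (6,3) (3,1) (3,1) (3,1) (3,8) (3,8) (3,8)
{p/x/Hi/U, p/z/Hi/U} → row (6,3) (6,3) (6,3) (4,4) (4,4) (4,4) (3,8) (3,8) (3,8)
That's 6 distinct rows out of 16 strategies.

6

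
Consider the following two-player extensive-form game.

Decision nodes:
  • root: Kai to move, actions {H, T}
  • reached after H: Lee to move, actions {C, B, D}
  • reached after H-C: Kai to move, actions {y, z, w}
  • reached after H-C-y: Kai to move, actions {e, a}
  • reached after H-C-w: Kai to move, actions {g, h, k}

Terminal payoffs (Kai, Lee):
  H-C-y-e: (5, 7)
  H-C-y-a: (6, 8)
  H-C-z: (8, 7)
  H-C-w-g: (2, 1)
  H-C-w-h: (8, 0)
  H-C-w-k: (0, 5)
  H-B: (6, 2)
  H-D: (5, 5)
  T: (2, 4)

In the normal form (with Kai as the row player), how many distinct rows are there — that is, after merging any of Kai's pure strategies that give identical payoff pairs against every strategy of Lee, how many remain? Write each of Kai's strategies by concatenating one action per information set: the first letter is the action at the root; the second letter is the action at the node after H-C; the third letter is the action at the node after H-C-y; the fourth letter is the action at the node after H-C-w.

Kai has 36 pure strategies: Hyeg, Hyeh, Hyek, Hyag, Hyah, Hyak, Hzeg, Hzeh, Hzek, Hzag, Hzah, Hzak, Hweg, Hweh, Hwek, Hwag, Hwah, Hwak, Tyeg, Tyeh, Tyek, Tyag, Tyah, Tyak, Tzeg, Tzeh, Tzek, Tzag, Tzah, Tzak, Tweg, Tweh, Twek, Twag, Twah, Twak. Columns: C, B, D.
{Hyeg, Hyeh, Hyek} → row (5,7) (6,2) (5,5)
{Hyag, Hyah, Hyak} → row (6,8) (6,2) (5,5)
{Hzeg, Hzeh, Hzek, Hzag, Hzah, Hzak} → row (8,7) (6,2) (5,5)
{Hweg, Hwag} → row (2,1) (6,2) (5,5)
{Hweh, Hwah} → row (8,0) (6,2) (5,5)
{Hwek, Hwak} → row (0,5) (6,2) (5,5)
{Tyeg, Tyeh, Tyek, Tyag, Tyah, Tyak, Tzeg, Tzeh, Tzek, Tzag, Tzah, Tzak, Tweg, Tweh, Twek, Twag, Twah, Twak} → row (2,4) (2,4) (2,4)
That's 7 distinct rows out of 36 strategies.

7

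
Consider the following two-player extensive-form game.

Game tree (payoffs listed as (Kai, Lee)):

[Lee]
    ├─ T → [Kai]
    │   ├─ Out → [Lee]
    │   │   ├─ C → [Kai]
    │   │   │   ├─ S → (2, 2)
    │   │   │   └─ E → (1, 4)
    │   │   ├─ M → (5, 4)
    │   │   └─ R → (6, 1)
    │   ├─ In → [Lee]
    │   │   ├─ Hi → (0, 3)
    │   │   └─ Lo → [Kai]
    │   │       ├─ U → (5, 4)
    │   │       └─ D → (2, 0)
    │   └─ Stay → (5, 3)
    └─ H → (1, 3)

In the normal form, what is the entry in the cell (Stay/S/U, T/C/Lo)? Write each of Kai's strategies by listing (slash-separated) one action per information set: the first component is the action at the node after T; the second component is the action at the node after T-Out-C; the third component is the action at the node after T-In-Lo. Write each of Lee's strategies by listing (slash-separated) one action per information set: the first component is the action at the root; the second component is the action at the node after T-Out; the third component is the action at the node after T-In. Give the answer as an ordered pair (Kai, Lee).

(5, 3)

Trace the play path from the root:
  Lee plays T
  Kai plays Stay at [T]
→ terminal payoff (5, 3).
(Kai's choice at the node after T-Out-C is never reached on this path, so it doesn't affect the outcome.)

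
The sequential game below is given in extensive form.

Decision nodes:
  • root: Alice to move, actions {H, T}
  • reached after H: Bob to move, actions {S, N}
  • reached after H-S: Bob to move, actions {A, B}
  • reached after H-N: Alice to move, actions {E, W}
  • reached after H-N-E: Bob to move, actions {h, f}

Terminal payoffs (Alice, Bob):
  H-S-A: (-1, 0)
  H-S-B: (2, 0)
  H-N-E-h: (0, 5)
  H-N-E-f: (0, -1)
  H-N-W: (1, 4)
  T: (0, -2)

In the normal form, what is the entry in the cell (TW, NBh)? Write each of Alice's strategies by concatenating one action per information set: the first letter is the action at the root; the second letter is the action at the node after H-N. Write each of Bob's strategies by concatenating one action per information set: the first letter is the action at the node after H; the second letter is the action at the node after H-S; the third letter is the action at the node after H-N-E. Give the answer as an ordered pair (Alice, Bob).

(0, -2)

Trace the play path from the root:
  Alice plays T
→ terminal payoff (0, -2).
(Alice's choice at the node after H-N is never reached on this path, so it doesn't affect the outcome.)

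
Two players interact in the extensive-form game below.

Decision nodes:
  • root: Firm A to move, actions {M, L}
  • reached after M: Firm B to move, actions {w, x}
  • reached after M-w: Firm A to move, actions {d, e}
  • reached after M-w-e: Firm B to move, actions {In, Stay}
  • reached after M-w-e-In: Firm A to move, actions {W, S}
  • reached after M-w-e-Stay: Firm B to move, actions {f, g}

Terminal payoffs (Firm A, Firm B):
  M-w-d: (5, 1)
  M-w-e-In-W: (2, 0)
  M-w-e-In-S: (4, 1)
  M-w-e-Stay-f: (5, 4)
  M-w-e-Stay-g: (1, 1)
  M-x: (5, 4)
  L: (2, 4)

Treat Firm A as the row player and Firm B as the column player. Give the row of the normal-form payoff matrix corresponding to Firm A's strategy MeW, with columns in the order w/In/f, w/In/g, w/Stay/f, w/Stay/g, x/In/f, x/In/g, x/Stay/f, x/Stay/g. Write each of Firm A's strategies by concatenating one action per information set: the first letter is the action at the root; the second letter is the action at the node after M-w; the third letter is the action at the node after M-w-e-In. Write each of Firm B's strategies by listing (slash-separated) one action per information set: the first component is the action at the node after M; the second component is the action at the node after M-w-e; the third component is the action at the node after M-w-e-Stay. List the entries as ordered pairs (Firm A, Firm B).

(2,0) (2,0) (5,4) (1,1) (5,4) (5,4) (5,4) (5,4)

vs w/In/f: Firm A plays M → Firm B plays w at [M] → Firm A plays e at [M-w] → Firm B plays In at [M-w-e] → Firm A plays W at [M-w-e-In] → (2, 0)
vs w/In/g: Firm A plays M → Firm B plays w at [M] → Firm A plays e at [M-w] → Firm B plays In at [M-w-e] → Firm A plays W at [M-w-e-In] → (2, 0)
vs w/Stay/f: Firm A plays M → Firm B plays w at [M] → Firm A plays e at [M-w] → Firm B plays Stay at [M-w-e] → Firm B plays f at [M-w-e-Stay] → (5, 4)
vs w/Stay/g: Firm A plays M → Firm B plays w at [M] → Firm A plays e at [M-w] → Firm B plays Stay at [M-w-e] → Firm B plays g at [M-w-e-Stay] → (1, 1)
vs x/In/f: Firm A plays M → Firm B plays x at [M] → (5, 4)
vs x/In/g: Firm A plays M → Firm B plays x at [M] → (5, 4)
vs x/Stay/f: Firm A plays M → Firm B plays x at [M] → (5, 4)
vs x/Stay/g: Firm A plays M → Firm B plays x at [M] → (5, 4)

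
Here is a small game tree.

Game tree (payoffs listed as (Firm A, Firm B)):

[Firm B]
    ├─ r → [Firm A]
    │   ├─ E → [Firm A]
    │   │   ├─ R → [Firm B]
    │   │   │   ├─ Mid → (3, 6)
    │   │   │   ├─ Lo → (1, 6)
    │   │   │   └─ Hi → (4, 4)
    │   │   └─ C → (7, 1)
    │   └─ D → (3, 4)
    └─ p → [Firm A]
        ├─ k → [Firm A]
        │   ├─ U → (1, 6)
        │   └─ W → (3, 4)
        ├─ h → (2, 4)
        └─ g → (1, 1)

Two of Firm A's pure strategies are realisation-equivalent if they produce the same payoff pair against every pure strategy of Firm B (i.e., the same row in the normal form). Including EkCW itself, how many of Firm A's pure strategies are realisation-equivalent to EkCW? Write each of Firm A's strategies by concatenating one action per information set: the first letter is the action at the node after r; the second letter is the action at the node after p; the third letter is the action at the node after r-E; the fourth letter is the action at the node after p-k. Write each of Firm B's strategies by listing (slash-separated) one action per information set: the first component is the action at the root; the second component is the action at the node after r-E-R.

1

Row for EkCW (columns r/Mid, r/Lo, r/Hi, p/Mid, p/Lo, p/Hi): (7,1) (7,1) (7,1) (3,4) (3,4) (3,4).
Every one of Firm A's information sets is on the play path for some reply by Firm B when Firm A follows EkCW.
Changing the action at any of them therefore changes at least one column, so only EkCW itself gives this row.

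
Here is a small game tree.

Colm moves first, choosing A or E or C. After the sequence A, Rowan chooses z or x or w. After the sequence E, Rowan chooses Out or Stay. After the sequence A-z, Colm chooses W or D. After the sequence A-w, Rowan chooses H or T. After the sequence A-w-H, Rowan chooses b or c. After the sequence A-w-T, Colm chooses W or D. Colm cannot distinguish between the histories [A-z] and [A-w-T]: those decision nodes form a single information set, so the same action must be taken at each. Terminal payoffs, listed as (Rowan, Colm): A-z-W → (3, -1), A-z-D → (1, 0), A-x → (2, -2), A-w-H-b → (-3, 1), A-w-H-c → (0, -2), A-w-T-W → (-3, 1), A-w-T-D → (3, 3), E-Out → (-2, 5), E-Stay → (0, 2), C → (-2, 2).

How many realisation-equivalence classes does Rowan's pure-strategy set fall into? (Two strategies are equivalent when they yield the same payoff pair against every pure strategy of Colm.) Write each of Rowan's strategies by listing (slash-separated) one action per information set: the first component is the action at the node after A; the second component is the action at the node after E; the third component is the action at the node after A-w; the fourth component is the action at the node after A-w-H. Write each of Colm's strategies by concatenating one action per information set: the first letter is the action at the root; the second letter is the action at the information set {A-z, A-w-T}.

Rowan has 24 pure strategies: z/Out/H/b, z/Out/H/c, z/Out/T/b, z/Out/T/c, z/Stay/H/b, z/Stay/H/c, z/Stay/T/b, z/Stay/T/c, x/Out/H/b, x/Out/H/c, x/Out/T/b, x/Out/T/c, x/Stay/H/b, x/Stay/H/c, x/Stay/T/b, x/Stay/T/c, w/Out/H/b, w/Out/H/c, w/Out/T/b, w/Out/T/c, w/Stay/H/b, w/Stay/H/c, w/Stay/T/b, w/Stay/T/c. Columns: AW, AD, EW, ED, CW, CD.
{z/Out/H/b, z/Out/H/c, z/Out/T/b, z/Out/T/c} → row (3,-1) (1,0) (-2,5) (-2,5) (-2,2) (-2,2)
{z/Stay/H/b, z/Stay/H/c, z/Stay/T/b, z/Stay/T/c} → row (3,-1) (1,0) (0,2) (0,2) (-2,2) (-2,2)
{x/Out/H/b, x/Out/H/c, x/Out/T/b, x/Out/T/c} → row (2,-2) (2,-2) (-2,5) (-2,5) (-2,2) (-2,2)
{x/Stay/H/b, x/Stay/H/c, x/Stay/T/b, x/Stay/T/c} → row (2,-2) (2,-2) (0,2) (0,2) (-2,2) (-2,2)
{w/Out/H/b} → row (-3,1) (-3,1) (-2,5) (-2,5) (-2,2) (-2,2)
{w/Out/H/c} → row (0,-2) (0,-2) (-2,5) (-2,5) (-2,2) (-2,2)
{w/Out/T/b, w/Out/T/c} → row (-3,1) (3,3) (-2,5) (-2,5) (-2,2) (-2,2)
{w/Stay/H/b} → row (-3,1) (-3,1) (0,2) (0,2) (-2,2) (-2,2)
{w/Stay/H/c} → row (0,-2) (0,-2) (0,2) (0,2) (-2,2) (-2,2)
{w/Stay/T/b, w/Stay/T/c} → row (-3,1) (3,3) (0,2) (0,2) (-2,2) (-2,2)
That's 10 distinct rows out of 24 strategies.

10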